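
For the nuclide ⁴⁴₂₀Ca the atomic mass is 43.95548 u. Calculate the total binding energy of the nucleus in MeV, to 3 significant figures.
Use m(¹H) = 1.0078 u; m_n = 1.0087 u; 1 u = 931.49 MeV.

The nucleus contains 20 protons and 44 − 20 = 24 neutrons.
Mass of separated nucleons = 20(1.0078) + 24(1.0087) = 20.1560 + 24.2088 = 44.3648 u
The mass defect is 44.3648 − 43.95548 = 0.40932 u.
E_B = 0.40932 × 931.49 = 381.277 MeV

381 MeV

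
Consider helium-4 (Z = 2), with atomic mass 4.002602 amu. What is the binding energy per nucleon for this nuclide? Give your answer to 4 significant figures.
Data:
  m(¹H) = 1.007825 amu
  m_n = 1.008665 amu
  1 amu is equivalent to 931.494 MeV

7.074 MeV/nucleon

Mass of separated nucleons = 2(1.007825) + 2(1.008665) = 2.015650 + 2.017330 = 4.032980 amu
The mass defect is 4.032980 − 4.002602 = 0.030378 amu.
Converting to energy: 0.030378 amu × 931.494 MeV/amu = 28.2969 MeV
Per nucleon: 28.2969 / 4 = 7.074 MeV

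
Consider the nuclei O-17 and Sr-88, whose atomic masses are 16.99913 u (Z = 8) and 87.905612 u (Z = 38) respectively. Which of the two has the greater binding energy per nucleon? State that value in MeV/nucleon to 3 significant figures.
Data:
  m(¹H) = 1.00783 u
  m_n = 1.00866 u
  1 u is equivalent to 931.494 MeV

O-17: Σm = 8(1.00783) + 9(1.00866) = 17.14058 u; Δm = 0.14145 u; E_B = 131.76 MeV; E_B/A = 7.751 MeV
Sr-88: Σm = 38(1.00783) + 50(1.00866) = 88.73054 u; Δm = 0.824928 u; E_B = 768.42 MeV; E_B/A = 8.732 MeV
Sr-88 has the higher binding energy per nucleon, so it is the more tightly bound nucleus.

Sr-88; 8.73 MeV/nucleon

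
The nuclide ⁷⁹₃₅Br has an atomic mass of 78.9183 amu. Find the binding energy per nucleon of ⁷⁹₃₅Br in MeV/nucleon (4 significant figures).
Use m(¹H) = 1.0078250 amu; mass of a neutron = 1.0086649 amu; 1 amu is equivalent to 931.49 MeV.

Mass of separated nucleons = 35(1.0078250) + 44(1.0086649) = 35.2738750 + 44.3812556 = 79.6551306 amu
Δm = 79.6551306 − 78.9183 = 0.7368306 amu
Binding energy = Δm·c² = 0.7368306 × 931.49 MeV/amu = 686.350 MeV
Per nucleon: 686.350 / 79 = 8.688 MeV

8.688 MeV/nucleon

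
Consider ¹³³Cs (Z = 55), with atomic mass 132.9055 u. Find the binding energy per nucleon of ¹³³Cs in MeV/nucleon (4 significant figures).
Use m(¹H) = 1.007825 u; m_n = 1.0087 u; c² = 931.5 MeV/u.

The nucleus contains 55 protons and 133 − 55 = 78 neutrons.
Total constituent mass: 55 × 1.007825 + 78 × 1.0087 = 134.108975 u
The mass defect is 134.108975 − 132.9055 = 1.203475 u.
Converting to energy: 1.203475 u × 931.5 MeV/u = 1121.04 MeV
Dividing by A = 133 gives 8.429 MeV per nucleon.

8.429 MeV/nucleon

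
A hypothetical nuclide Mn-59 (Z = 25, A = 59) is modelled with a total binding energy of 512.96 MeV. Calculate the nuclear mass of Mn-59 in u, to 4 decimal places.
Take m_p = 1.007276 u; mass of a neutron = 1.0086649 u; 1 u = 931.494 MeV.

58.9258 u

Mass defect = 512.96 MeV / (931.494 MeV/u) = 0.550685 u
Constituent mass = 25(1.007276) + 34(1.0086649) = 59.4765066 u
Nuclear mass = 59.4765066 − 0.550685 = 58.9258216 u ≈ 58.9258 u (to 4 decimal places)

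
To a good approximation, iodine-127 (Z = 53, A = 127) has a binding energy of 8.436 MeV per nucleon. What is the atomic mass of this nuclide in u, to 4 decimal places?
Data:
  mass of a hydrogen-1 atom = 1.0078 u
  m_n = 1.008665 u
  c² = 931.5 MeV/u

126.9045 u

Total binding energy = 127 × 8.436 = 1071.372 MeV
Mass defect = 1071.372 MeV / (931.5 MeV/u) = 1.150158 u
Constituent mass = 53(1.0078) + 74(1.008665) = 128.054610 u
Atomic mass = 128.054610 − 1.150158 = 126.904452 u ≈ 126.9045 u (to 4 decimal places)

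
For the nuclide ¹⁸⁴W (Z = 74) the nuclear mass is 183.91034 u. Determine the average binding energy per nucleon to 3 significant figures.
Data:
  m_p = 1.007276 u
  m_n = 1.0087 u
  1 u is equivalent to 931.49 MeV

With 74 protons and 110 neutrons (A = 184):
Total constituent mass: 74 × 1.007276 + 110 × 1.0087 = 185.495424 u
The mass defect is 185.495424 − 183.91034 = 1.585084 u.
E_B = 1.585084 × 931.49 = 1476.49 MeV
BE/A = 1476.49 MeV / 184 = 8.024 MeV/nucleon

8.02 MeV/nucleon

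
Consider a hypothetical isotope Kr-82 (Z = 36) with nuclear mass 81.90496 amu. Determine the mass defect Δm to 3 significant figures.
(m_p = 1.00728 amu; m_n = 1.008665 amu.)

0.756 amu

Mass of separated nucleons = 36(1.00728) + 46(1.008665) = 36.26208 + 46.398590 = 82.660670 amu
Mass defect Δm = 82.660670 − 81.90496 = 0.755710 amu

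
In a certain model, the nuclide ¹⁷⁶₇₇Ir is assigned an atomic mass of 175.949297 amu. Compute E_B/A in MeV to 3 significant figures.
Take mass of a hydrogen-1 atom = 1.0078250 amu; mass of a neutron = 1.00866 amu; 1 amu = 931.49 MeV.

Total constituent mass: 77 × 1.0078250 + 99 × 1.00866 = 177.4598650 amu
Δm = 177.4598650 − 175.949297 = 1.5105680 amu
Converting to energy: 1.5105680 amu × 931.49 MeV/amu = 1407.08 MeV
Dividing by A = 176 gives 7.9948 MeV per nucleon.

7.99 MeV/nucleon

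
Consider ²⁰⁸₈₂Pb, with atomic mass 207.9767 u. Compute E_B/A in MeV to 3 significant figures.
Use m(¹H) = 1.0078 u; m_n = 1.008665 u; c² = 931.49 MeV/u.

The nucleus contains 82 protons and 208 − 82 = 126 neutrons.
Total constituent mass: 82 × 1.0078 + 126 × 1.008665 = 209.731390 u
Mass defect Δm = 209.731390 − 207.9767 = 1.754690 u
E_B = 1.754690 × 931.49 = 1634.48 MeV
Dividing by A = 208 gives 7.858 MeV per nucleon.

7.86 MeV/nucleon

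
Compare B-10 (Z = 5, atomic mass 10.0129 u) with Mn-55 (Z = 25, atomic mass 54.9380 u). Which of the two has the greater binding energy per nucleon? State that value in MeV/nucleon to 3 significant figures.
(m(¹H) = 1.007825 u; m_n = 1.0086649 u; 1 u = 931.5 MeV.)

Mn-55; 8.77 MeV/nucleon

B-10: Σm = 5(1.007825) + 5(1.0086649) = 10.0824495 u; Δm = 0.0695495 u; E_B = 64.785 MeV; E_B/A = 6.479 MeV
Mn-55: Σm = 25(1.007825) + 30(1.0086649) = 55.4555720 u; Δm = 0.5175720 u; E_B = 482.12 MeV; E_B/A = 8.766 MeV
Mn-55 has the higher binding energy per nucleon, so it is the more tightly bound nucleus.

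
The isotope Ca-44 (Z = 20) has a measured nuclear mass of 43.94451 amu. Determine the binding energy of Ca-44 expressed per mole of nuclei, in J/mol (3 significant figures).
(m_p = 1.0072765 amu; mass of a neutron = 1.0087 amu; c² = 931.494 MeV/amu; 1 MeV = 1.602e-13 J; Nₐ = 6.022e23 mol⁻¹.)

The nucleus contains 20 protons and 44 − 20 = 24 neutrons.
Σm = 20·m_p + 24·m_n = 20.1455300 + 24.2088 = 44.3543300 amu
Mass defect Δm = 44.3543300 − 43.94451 = 0.4098200 amu
Converting to energy: 0.4098200 amu × 931.494 MeV/amu = 381.745 MeV
Per nucleus in joules: 381.745 MeV × 1.602e-13 J/MeV = 6.1156e-11 J
Per mole: 6.1156e-11 J × 6.022e23 mol⁻¹ = 3.6828e+13 J/mol

3.68e+13 J/mol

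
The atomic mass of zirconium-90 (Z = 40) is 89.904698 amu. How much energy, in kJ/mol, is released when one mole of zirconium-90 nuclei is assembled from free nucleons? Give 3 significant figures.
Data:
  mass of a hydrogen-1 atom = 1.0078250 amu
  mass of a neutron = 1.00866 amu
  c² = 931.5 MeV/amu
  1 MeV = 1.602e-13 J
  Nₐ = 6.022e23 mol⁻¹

Σm = 40·m(¹H) + 50·m_n = 40.3130000 + 50.43300 = 90.7460000 amu
The mass defect is 90.7460000 − 89.904698 = 0.8413020 amu.
Converting to energy: 0.8413020 amu × 931.5 MeV/amu = 783.673 MeV
Per nucleus in joules: 783.673 MeV × 1.602e-13 J/MeV = 1.2554e-10 J
Per mole: 1.2554e-10 J × 6.022e23 mol⁻¹ = 7.5600e+13 J/mol

7.56e+10 kJ/mol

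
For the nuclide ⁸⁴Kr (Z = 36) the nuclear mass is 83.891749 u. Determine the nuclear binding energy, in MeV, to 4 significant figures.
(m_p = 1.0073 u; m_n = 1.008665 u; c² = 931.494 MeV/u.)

733.1 MeV

Mass of separated nucleons = 36(1.0073) + 48(1.008665) = 36.2628 + 48.415920 = 84.678720 u
The mass defect is 84.678720 − 83.891749 = 0.786971 u.
Converting to energy: 0.786971 u × 931.494 MeV/u = 733.059 MeV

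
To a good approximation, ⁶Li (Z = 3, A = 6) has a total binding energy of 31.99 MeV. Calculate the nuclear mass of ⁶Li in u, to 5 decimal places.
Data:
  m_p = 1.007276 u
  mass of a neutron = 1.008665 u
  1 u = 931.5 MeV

6.01348 u

Mass defect = 31.99 MeV / (931.5 MeV/u) = 0.0343425 u
Constituent mass = 3(1.007276) + 3(1.008665) = 6.047823 u
Nuclear mass = 6.047823 − 0.0343425 = 6.0134805 u ≈ 6.01348 u (to 5 decimal places)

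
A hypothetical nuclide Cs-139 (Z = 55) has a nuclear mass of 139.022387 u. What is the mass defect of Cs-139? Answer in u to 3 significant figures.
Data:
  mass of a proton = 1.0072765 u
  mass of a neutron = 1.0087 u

Total constituent mass: 55 × 1.0072765 + 84 × 1.0087 = 140.1310075 u
Mass defect Δm = 140.1310075 − 139.022387 = 1.1086205 u

1.11 u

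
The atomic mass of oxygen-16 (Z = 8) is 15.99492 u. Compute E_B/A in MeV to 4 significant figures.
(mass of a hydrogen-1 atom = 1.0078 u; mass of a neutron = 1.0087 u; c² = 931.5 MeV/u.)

Z = 8, so N = A − Z = 16 − 8 = 8.
Mass of separated nucleons = 8(1.0078) + 8(1.0087) = 8.0624 + 8.0696 = 16.1320 u
Mass defect Δm = 16.1320 − 15.99492 = 0.13708 u
Binding energy = Δm·c² = 0.13708 × 931.5 MeV/u = 127.690 MeV
Dividing by A = 16 gives 7.981 MeV per nucleon.

7.981 MeV/nucleon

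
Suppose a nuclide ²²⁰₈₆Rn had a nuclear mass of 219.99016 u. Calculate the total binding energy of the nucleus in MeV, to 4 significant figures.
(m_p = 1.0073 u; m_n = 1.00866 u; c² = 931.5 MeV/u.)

With 86 protons and 134 neutrons (A = 220):
Σm = 86·m_p + 134·m_n = 86.6278 + 135.16044 = 221.78824 u
Mass defect Δm = 221.78824 − 219.99016 = 1.79808 u
Converting to energy: 1.79808 u × 931.5 MeV/u = 1674.91 MeV

1675 MeV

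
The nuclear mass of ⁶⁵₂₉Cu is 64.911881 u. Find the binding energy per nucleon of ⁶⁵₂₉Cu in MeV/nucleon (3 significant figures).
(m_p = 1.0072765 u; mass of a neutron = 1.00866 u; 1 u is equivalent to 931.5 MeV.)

Mass of separated nucleons = 29(1.0072765) + 36(1.00866) = 29.2110185 + 36.31176 = 65.5227785 u
Δm = 65.5227785 − 64.911881 = 0.6108975 u
E_B = 0.6108975 × 931.5 = 569.051 MeV
Per nucleon: 569.051 / 65 = 8.7546 MeV

8.75 MeV/nucleon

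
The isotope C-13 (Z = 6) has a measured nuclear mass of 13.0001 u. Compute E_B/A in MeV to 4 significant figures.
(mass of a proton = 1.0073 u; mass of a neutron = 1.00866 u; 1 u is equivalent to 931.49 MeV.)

7.475 MeV/nucleon

Z = 6, so N = A − Z = 13 − 6 = 7.
Total constituent mass: 6 × 1.0073 + 7 × 1.00866 = 13.10442 u
Mass defect Δm = 13.10442 − 13.0001 = 0.10432 u
Converting to energy: 0.10432 u × 931.49 MeV/u = 97.1730 MeV
BE/A = 97.1730 MeV / 13 = 7.475 MeV/nucleon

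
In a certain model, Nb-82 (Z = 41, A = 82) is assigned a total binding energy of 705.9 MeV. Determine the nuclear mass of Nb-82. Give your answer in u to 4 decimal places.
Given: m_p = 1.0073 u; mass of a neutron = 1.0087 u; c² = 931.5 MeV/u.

Mass defect = 705.9 MeV / (931.5 MeV/u) = 0.757810 u
Constituent mass = 41(1.0073) + 41(1.0087) = 82.6560 u
Nuclear mass = 82.6560 − 0.757810 = 81.898190 u ≈ 81.8982 u (to 4 decimal places)

81.8982 u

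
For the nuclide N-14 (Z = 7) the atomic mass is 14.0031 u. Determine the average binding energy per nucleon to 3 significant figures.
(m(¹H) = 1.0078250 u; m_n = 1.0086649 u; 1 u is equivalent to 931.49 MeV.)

7.47 MeV/nucleon

With 7 protons and 7 neutrons (A = 14):
Total constituent mass: 7 × 1.0078250 + 7 × 1.0086649 = 14.1154293 u
Mass defect Δm = 14.1154293 − 14.0031 = 0.1123293 u
E_B = 0.1123293 × 931.49 = 104.634 MeV
Dividing by A = 14 gives 7.474 MeV per nucleon.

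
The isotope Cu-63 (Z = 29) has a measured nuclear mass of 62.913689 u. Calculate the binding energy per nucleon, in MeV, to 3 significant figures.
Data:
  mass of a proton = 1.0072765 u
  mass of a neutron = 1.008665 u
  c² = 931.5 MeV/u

Total constituent mass: 29 × 1.0072765 + 34 × 1.008665 = 63.5056285 u
Mass defect Δm = 63.5056285 − 62.913689 = 0.5919395 u
Converting to energy: 0.5919395 u × 931.5 MeV/u = 551.392 MeV
Dividing by A = 63 gives 8.752 MeV per nucleon.

8.75 MeV/nucleon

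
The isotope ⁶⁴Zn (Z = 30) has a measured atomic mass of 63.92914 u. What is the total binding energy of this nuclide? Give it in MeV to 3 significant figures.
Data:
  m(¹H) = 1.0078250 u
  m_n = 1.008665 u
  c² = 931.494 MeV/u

Total constituent mass: 30 × 1.0078250 + 34 × 1.008665 = 64.5293600 u
Mass defect Δm = 64.5293600 − 63.92914 = 0.6002200 u
Converting to energy: 0.6002200 u × 931.494 MeV/u = 559.101 MeV

559 MeV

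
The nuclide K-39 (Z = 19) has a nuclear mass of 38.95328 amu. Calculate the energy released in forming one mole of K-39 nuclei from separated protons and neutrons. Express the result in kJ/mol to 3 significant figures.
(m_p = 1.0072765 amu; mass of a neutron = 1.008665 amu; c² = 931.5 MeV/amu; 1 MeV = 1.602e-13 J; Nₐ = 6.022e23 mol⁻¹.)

3.22e+10 kJ/mol

The nucleus contains 19 protons and 39 − 19 = 20 neutrons.
Mass of separated nucleons = 19(1.0072765) + 20(1.008665) = 19.1382535 + 20.173300 = 39.3115535 amu
Mass defect Δm = 39.3115535 − 38.95328 = 0.3582735 amu
Converting to energy: 0.3582735 amu × 931.5 MeV/amu = 333.732 MeV
Per nucleus in joules: 333.732 MeV × 1.602e-13 J/MeV = 5.3464e-11 J
Per mole: 5.3464e-11 J × 6.022e23 mol⁻¹ = 3.2196e+13 J/mol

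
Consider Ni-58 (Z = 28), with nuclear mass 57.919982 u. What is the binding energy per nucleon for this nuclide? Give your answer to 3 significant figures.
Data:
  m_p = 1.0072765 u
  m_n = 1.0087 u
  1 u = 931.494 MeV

The nucleus contains 28 protons and 58 − 28 = 30 neutrons.
Total constituent mass: 28 × 1.0072765 + 30 × 1.0087 = 58.4647420 u
Δm = 58.4647420 − 57.919982 = 0.5447600 u
Converting to energy: 0.5447600 u × 931.494 MeV/u = 507.441 MeV
BE/A = 507.441 MeV / 58 = 8.749 MeV/nucleon

8.75 MeV/nucleon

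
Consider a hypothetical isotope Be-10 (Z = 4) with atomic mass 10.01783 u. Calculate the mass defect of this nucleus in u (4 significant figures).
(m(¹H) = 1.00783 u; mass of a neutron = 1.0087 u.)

Z = 4, so N = A − Z = 10 − 4 = 6.
Mass of separated nucleons = 4(1.00783) + 6(1.0087) = 4.03132 + 6.0522 = 10.08352 u
The mass defect is 10.08352 − 10.01783 = 0.06569 u.

0.06569 u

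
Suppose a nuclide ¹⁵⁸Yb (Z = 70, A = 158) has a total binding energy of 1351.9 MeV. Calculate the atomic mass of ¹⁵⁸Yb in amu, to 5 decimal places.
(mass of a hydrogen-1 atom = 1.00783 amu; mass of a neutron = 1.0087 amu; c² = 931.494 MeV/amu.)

Mass defect = 1351.9 MeV / (931.494 MeV/amu) = 1.4513244 amu
Constituent mass = 70(1.00783) + 88(1.0087) = 159.31370 amu
Atomic mass = 159.31370 − 1.4513244 = 157.8623756 amu ≈ 157.86238 amu (to 5 decimal places)

157.86238 amu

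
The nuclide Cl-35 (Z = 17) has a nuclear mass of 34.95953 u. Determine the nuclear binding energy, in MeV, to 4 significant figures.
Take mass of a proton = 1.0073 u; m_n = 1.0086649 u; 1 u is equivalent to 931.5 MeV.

Total constituent mass: 17 × 1.0073 + 18 × 1.0086649 = 35.2800682 u
Δm = 35.2800682 − 34.95953 = 0.3205382 u
Binding energy = Δm·c² = 0.3205382 × 931.5 MeV/u = 298.581 MeV

298.6 MeV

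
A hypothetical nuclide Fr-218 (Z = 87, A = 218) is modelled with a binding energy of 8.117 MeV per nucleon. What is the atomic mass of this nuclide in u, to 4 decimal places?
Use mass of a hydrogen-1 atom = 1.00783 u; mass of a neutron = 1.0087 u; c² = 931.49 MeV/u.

217.9213 u

Total binding energy = 218 × 8.117 = 1769.506 MeV
Mass defect = 1769.506 MeV / (931.49 MeV/u) = 1.899651 u
Constituent mass = 87(1.00783) + 131(1.0087) = 219.82091 u
Atomic mass = 219.82091 − 1.899651 = 217.921259 u ≈ 217.9213 u (to 4 decimal places)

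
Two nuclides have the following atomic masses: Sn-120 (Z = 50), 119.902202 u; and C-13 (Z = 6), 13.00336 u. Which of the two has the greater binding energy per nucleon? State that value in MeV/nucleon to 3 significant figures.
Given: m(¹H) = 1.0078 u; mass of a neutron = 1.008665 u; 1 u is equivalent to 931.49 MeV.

Sn-120; 8.49 MeV/nucleon

Sn-120: Σm = 50(1.0078) + 70(1.008665) = 120.996550 u; Δm = 1.094348 u; E_B = 1019.37 MeV; E_B/A = 8.4948 MeV
C-13: Σm = 6(1.0078) + 7(1.008665) = 13.107455 u; Δm = 0.104095 u; E_B = 96.963 MeV; E_B/A = 7.459 MeV
Sn-120 has the higher binding energy per nucleon, so it is the more tightly bound nucleus.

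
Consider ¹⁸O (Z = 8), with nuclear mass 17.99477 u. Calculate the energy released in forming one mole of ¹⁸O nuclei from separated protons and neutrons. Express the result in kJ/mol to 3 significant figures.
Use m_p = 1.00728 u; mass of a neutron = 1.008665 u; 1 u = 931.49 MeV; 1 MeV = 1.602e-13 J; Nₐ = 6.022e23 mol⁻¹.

Mass of separated nucleons = 8(1.00728) + 10(1.008665) = 8.05824 + 10.086650 = 18.144890 u
Mass defect Δm = 18.144890 − 17.99477 = 0.150120 u
E_B = 0.150120 × 931.49 = 139.835 MeV
Per nucleus in joules: 139.835 MeV × 1.602e-13 J/MeV = 2.2402e-11 J
Per mole: 2.2402e-11 J × 6.022e23 mol⁻¹ = 1.3490e+13 J/mol

1.35e+10 kJ/mol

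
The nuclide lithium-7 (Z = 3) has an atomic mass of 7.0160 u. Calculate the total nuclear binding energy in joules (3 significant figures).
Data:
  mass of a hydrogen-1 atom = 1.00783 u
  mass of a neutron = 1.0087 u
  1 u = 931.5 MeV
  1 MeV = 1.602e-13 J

Mass of separated nucleons = 3(1.00783) + 4(1.0087) = 3.02349 + 4.0348 = 7.05829 u
The mass defect is 7.05829 − 7.0160 = 0.04229 u.
E_B = 0.04229 × 931.5 = 39.3931 MeV
In joules: 39.3931 MeV × 1.602e-13 J/MeV = 6.3108e-12 J

6.31e-12 J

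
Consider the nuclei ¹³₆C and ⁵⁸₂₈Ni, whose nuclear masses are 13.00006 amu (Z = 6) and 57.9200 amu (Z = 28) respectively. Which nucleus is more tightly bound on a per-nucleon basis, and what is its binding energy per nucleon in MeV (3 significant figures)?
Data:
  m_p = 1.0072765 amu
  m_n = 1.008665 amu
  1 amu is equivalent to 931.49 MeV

¹³₆C: Σm = 6(1.0072765) + 7(1.008665) = 13.1043140 amu; Δm = 0.1042540 amu; E_B = 97.112 MeV; E_B/A = 7.470 MeV
⁵⁸₂₈Ni: Σm = 28(1.0072765) + 30(1.008665) = 58.4636920 amu; Δm = 0.5436920 amu; E_B = 506.44 MeV; E_B/A = 8.732 MeV
⁵⁸₂₈Ni has the higher binding energy per nucleon, so it is the more tightly bound nucleus.

⁵⁸₂₈Ni; 8.73 MeV/nucleon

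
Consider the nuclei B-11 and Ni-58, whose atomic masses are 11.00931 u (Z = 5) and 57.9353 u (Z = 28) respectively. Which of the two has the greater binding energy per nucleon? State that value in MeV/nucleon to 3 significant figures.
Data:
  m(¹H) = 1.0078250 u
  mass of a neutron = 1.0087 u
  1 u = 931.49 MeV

Ni-58; 8.75 MeV/nucleon

B-11: Σm = 5(1.0078250) + 6(1.0087) = 11.0913250 u; Δm = 0.0820150 u; E_B = 76.396 MeV; E_B/A = 6.945 MeV
Ni-58: Σm = 28(1.0078250) + 30(1.0087) = 58.4801000 u; Δm = 0.5448000 u; E_B = 507.48 MeV; E_B/A = 8.750 MeV
Ni-58 has the higher binding energy per nucleon, so it is the more tightly bound nucleus.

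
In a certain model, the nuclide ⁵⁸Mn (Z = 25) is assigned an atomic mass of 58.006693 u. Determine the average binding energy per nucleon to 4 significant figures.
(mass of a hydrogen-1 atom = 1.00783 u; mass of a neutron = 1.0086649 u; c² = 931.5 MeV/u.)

The nucleus contains 25 protons and 58 − 25 = 33 neutrons.
Mass of separated nucleons = 25(1.00783) + 33(1.0086649) = 25.19575 + 33.2859417 = 58.4816917 u
Mass defect Δm = 58.4816917 − 58.006693 = 0.4749987 u
Converting to energy: 0.4749987 u × 931.5 MeV/u = 442.461 MeV
Per nucleon: 442.461 / 58 = 7.629 MeV

7.629 MeV/nucleon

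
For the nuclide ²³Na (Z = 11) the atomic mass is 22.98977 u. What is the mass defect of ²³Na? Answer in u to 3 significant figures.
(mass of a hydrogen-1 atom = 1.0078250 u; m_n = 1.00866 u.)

0.200 u

With 11 protons and 12 neutrons (A = 23):
Total constituent mass: 11 × 1.0078250 + 12 × 1.00866 = 23.1899950 u
Δm = 23.1899950 − 22.98977 = 0.2002250 u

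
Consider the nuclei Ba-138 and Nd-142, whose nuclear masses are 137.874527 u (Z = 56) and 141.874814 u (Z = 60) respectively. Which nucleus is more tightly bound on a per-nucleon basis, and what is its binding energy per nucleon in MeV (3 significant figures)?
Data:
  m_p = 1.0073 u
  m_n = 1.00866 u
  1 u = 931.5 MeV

Ba-138: Σm = 56(1.0073) + 82(1.00866) = 139.11892 u; Δm = 1.244393 u; E_B = 1159.2 MeV; E_B/A = 8.400 MeV
Nd-142: Σm = 60(1.0073) + 82(1.00866) = 143.14812 u; Δm = 1.273306 u; E_B = 1186.1 MeV; E_B/A = 8.353 MeV
Ba-138 has the higher binding energy per nucleon, so it is the more tightly bound nucleus.

Ba-138; 8.40 MeV/nucleon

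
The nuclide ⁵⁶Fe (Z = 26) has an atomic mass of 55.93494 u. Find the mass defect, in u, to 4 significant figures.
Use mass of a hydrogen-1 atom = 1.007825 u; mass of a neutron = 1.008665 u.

0.5285 u

Total constituent mass: 26 × 1.007825 + 30 × 1.008665 = 56.463400 u
Δm = 56.463400 − 55.93494 = 0.528460 u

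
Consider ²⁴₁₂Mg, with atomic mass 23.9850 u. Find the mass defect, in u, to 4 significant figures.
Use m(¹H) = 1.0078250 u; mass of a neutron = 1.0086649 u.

0.2129 u

Total constituent mass: 12 × 1.0078250 + 12 × 1.0086649 = 24.1978788 u
The mass defect is 24.1978788 − 23.9850 = 0.2128788 u.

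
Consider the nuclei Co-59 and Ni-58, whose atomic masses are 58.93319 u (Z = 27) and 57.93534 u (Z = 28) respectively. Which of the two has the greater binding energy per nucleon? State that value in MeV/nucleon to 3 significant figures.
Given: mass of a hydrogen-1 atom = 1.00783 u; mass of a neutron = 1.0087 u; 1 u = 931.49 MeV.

Co-59; 8.79 MeV/nucleon

Co-59: Σm = 27(1.00783) + 32(1.0087) = 59.48981 u; Δm = 0.55662 u; E_B = 518.49 MeV; E_B/A = 8.788 MeV
Ni-58: Σm = 28(1.00783) + 30(1.0087) = 58.48024 u; Δm = 0.54490 u; E_B = 507.57 MeV; E_B/A = 8.751 MeV
Co-59 has the higher binding energy per nucleon, so it is the more tightly bound nucleus.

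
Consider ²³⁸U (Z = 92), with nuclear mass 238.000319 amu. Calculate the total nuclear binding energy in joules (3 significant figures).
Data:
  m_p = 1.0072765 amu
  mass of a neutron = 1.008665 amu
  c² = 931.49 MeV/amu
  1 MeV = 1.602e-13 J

Mass of separated nucleons = 92(1.0072765) + 146(1.008665) = 92.6694380 + 147.265090 = 239.9345280 amu
Δm = 239.9345280 − 238.000319 = 1.9342090 amu
Converting to energy: 1.9342090 amu × 931.49 MeV/amu = 1801.70 MeV
In joules: 1801.70 MeV × 1.602e-13 J/MeV = 2.8863e-10 J

2.89e-10 J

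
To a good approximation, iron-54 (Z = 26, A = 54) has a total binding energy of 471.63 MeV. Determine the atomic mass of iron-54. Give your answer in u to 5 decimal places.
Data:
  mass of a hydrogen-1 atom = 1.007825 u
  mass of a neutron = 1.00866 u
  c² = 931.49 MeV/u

Mass defect = 471.63 MeV / (931.49 MeV/u) = 0.5063178 u
Constituent mass = 26(1.007825) + 28(1.00866) = 54.445930 u
Atomic mass = 54.445930 − 0.5063178 = 53.9396122 u ≈ 53.93961 u (to 5 decimal places)

53.93961 u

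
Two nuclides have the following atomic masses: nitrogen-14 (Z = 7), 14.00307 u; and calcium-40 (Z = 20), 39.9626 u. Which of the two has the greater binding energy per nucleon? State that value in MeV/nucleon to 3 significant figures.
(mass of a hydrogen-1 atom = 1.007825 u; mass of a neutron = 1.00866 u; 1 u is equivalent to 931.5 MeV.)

calcium-40; 8.55 MeV/nucleon

nitrogen-14: Σm = 7(1.007825) + 7(1.00866) = 14.115395 u; Δm = 0.112325 u; E_B = 104.63 MeV; E_B/A = 7.474 MeV
calcium-40: Σm = 20(1.007825) + 20(1.00866) = 40.329700 u; Δm = 0.367100 u; E_B = 341.95 MeV; E_B/A = 8.549 MeV
calcium-40 has the higher binding energy per nucleon, so it is the more tightly bound nucleus.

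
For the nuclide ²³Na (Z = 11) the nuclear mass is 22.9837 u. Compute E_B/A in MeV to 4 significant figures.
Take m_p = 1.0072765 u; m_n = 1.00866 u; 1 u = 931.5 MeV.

8.111 MeV/nucleon

Total constituent mass: 11 × 1.0072765 + 12 × 1.00866 = 23.1839615 u
The mass defect is 23.1839615 − 22.9837 = 0.2002615 u.
Converting to energy: 0.2002615 u × 931.5 MeV/u = 186.544 MeV
BE/A = 186.544 MeV / 23 = 8.111 MeV/nucleon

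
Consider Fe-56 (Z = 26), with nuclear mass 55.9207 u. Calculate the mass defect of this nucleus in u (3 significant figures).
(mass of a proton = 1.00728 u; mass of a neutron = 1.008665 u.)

Z = 26, so N = A − Z = 56 − 26 = 30.
Mass of separated nucleons = 26(1.00728) + 30(1.008665) = 26.18928 + 30.259950 = 56.449230 u
The mass defect is 56.449230 − 55.9207 = 0.528530 u.

0.529 u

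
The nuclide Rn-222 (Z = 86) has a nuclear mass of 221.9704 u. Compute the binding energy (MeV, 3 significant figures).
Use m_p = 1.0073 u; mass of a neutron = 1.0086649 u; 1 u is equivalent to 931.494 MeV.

Z = 86, so N = A − Z = 222 − 86 = 136.
Mass of separated nucleons = 86(1.0073) + 136(1.0086649) = 86.6278 + 137.1784264 = 223.8062264 u
Δm = 223.8062264 − 221.9704 = 1.8358264 u
Binding energy = Δm·c² = 1.8358264 × 931.494 MeV/u = 1710.06 MeV

1710 MeV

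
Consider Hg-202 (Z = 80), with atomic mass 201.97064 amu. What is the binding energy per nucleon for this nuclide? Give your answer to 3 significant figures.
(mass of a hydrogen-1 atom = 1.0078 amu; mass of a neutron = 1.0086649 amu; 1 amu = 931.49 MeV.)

The nucleus contains 80 protons and 202 − 80 = 122 neutrons.
Σm = 80·m(¹H) + 122·m_n = 80.6240 + 123.0571178 = 203.6811178 amu
Δm = 203.6811178 − 201.97064 = 1.7104778 amu
E_B = 1.7104778 × 931.49 = 1593.29 MeV
Per nucleon: 1593.29 / 202 = 7.888 MeV

7.89 MeV/nucleon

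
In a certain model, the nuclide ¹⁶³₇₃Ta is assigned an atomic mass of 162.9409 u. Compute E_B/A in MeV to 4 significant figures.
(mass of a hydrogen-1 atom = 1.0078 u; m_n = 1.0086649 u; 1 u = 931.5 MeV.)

Z = 73, so N = A − Z = 163 − 73 = 90.
Total constituent mass: 73 × 1.0078 + 90 × 1.0086649 = 164.3492410 u
Mass defect Δm = 164.3492410 − 162.9409 = 1.4083410 u
E_B = 1.4083410 × 931.5 = 1311.87 MeV
BE/A = 1311.87 MeV / 163 = 8.048 MeV/nucleon

8.048 MeV/nucleon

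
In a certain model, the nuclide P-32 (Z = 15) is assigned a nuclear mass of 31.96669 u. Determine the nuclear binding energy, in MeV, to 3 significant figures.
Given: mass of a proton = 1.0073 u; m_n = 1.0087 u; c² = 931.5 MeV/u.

271 MeV

The nucleus contains 15 protons and 32 − 15 = 17 neutrons.
Σm = 15·m_p + 17·m_n = 15.1095 + 17.1479 = 32.2574 u
The mass defect is 32.2574 − 31.96669 = 0.29071 u.
Converting to energy: 0.29071 u × 931.5 MeV/u = 270.796 MeV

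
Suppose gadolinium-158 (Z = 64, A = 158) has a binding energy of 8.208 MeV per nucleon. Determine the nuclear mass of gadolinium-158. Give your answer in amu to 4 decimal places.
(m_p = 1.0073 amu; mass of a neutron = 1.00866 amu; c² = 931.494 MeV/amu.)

Total binding energy = 158 × 8.208 = 1296.864 MeV
Mass defect = 1296.864 MeV / (931.494 MeV/amu) = 1.392241 amu
Constituent mass = 64(1.0073) + 94(1.00866) = 159.28124 amu
Nuclear mass = 159.28124 − 1.392241 = 157.888999 amu ≈ 157.8890 amu (to 4 decimal places)

157.8890 amu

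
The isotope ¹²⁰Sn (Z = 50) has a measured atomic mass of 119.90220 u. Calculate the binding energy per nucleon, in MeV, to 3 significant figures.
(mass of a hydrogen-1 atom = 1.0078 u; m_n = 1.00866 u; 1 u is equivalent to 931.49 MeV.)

Z = 50, so N = A − Z = 120 − 50 = 70.
Mass of separated nucleons = 50(1.0078) + 70(1.00866) = 50.3900 + 70.60620 = 120.99620 u
Δm = 120.99620 − 119.90220 = 1.09400 u
E_B = 1.09400 × 931.49 = 1019.05 MeV
Dividing by A = 120 gives 8.492 MeV per nucleon.

8.49 MeV/nucleon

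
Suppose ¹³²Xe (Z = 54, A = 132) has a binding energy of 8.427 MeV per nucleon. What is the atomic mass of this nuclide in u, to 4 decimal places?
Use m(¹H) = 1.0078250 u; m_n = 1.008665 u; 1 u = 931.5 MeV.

Total binding energy = 132 × 8.427 = 1112.364 MeV
Mass defect = 1112.364 MeV / (931.5 MeV/u) = 1.194164 u
Constituent mass = 54(1.0078250) + 78(1.008665) = 133.0984200 u
Atomic mass = 133.0984200 − 1.194164 = 131.9042560 u ≈ 131.9043 u (to 4 decimal places)

131.9043 u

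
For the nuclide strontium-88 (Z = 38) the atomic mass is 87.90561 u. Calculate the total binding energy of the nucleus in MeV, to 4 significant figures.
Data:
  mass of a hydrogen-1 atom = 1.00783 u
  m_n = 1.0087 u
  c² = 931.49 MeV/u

770.3 MeV

With 38 protons and 50 neutrons (A = 88):
Total constituent mass: 38 × 1.00783 + 50 × 1.0087 = 88.73254 u
The mass defect is 88.73254 − 87.90561 = 0.82693 u.
Converting to energy: 0.82693 u × 931.49 MeV/u = 770.277 MeV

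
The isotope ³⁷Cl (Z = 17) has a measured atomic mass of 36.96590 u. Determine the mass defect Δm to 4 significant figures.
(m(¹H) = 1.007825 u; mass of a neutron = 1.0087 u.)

With 17 protons and 20 neutrons (A = 37):
Mass of separated nucleons = 17(1.007825) + 20(1.0087) = 17.133025 + 20.1740 = 37.307025 u
Mass defect Δm = 37.307025 − 36.96590 = 0.341125 u

0.3411 u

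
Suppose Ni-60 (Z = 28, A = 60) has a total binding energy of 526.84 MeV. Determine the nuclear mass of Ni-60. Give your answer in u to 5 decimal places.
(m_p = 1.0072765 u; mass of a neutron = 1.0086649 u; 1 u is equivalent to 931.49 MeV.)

Mass defect = 526.84 MeV / (931.49 MeV/u) = 0.5655885 u
Constituent mass = 28(1.0072765) + 32(1.0086649) = 60.4810188 u
Nuclear mass = 60.4810188 − 0.5655885 = 59.9154303 u ≈ 59.91543 u (to 5 decimal places)

59.91543 u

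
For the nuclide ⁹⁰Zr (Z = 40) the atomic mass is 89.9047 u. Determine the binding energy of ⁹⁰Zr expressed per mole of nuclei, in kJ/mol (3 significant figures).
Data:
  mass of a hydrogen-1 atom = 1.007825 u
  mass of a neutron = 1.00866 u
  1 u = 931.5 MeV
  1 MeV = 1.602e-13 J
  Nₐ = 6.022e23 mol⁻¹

With 40 protons and 50 neutrons (A = 90):
Σm = 40·m(¹H) + 50·m_n = 40.313000 + 50.43300 = 90.746000 u
Δm = 90.746000 − 89.9047 = 0.841300 u
E_B = 0.841300 × 931.5 = 783.671 MeV
Per nucleus in joules: 783.671 MeV × 1.602e-13 J/MeV = 1.2554e-10 J
Per mole: 1.2554e-10 J × 6.022e23 mol⁻¹ = 7.5600e+13 J/mol

7.56e+10 kJ/mol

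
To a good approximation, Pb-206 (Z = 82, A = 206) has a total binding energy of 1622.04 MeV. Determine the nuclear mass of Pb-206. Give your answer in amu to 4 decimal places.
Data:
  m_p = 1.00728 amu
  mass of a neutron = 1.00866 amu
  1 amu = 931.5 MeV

205.9295 amu

Mass defect = 1622.04 MeV / (931.5 MeV/amu) = 1.741320 amu
Constituent mass = 82(1.00728) + 124(1.00866) = 207.67080 amu
Nuclear mass = 207.67080 − 1.741320 = 205.929480 amu ≈ 205.9295 amu (to 4 decimal places)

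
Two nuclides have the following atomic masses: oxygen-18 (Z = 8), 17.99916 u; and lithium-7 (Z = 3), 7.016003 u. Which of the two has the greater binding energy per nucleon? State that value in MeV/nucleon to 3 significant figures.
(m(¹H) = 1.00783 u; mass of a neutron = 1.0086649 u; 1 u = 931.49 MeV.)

oxygen-18; 7.77 MeV/nucleon

oxygen-18: Σm = 8(1.00783) + 10(1.0086649) = 18.1492890 u; Δm = 0.1501290 u; E_B = 139.84 MeV; E_B/A = 7.769 MeV
lithium-7: Σm = 3(1.00783) + 4(1.0086649) = 7.0581496 u; Δm = 0.0421466 u; E_B = 39.259 MeV; E_B/A = 5.608 MeV
oxygen-18 has the higher binding energy per nucleon, so it is the more tightly bound nucleus.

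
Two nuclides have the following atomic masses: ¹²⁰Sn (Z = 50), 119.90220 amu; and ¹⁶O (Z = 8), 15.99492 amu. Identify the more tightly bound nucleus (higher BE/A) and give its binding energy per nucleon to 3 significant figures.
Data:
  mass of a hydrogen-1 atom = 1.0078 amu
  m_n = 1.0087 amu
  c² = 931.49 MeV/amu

¹²⁰Sn: Σm = 50(1.0078) + 70(1.0087) = 120.9990 amu; Δm = 1.09680 amu; E_B = 1021.7 MeV; E_B/A = 8.514 MeV
¹⁶O: Σm = 8(1.0078) + 8(1.0087) = 16.1320 amu; Δm = 0.13708 amu; E_B = 127.69 MeV; E_B/A = 7.981 MeV
¹²⁰Sn has the higher binding energy per nucleon, so it is the more tightly bound nucleus.

¹²⁰Sn; 8.51 MeV/nucleon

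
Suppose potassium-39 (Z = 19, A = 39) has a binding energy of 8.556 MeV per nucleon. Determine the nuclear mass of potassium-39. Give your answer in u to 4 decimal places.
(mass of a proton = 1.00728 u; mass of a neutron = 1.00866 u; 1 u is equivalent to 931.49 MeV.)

Total binding energy = 39 × 8.556 = 333.684 MeV
Mass defect = 333.684 MeV / (931.49 MeV/u) = 0.358226 u
Constituent mass = 19(1.00728) + 20(1.00866) = 39.31152 u
Nuclear mass = 39.31152 − 0.358226 = 38.953294 u ≈ 38.9533 u (to 4 decimal places)

38.9533 u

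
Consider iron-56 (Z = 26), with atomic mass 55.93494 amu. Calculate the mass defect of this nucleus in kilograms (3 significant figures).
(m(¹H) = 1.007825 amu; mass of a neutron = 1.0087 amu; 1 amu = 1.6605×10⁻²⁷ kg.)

The nucleus contains 26 protons and 56 − 26 = 30 neutrons.
Mass of separated nucleons = 26(1.007825) + 30(1.0087) = 26.203450 + 30.2610 = 56.464450 amu
The mass defect is 56.464450 − 55.93494 = 0.529510 amu.
In SI units: 0.529510 amu × 1.6605×10⁻²⁷ kg/amu = 8.7925e-28 kg

8.79e-28 kg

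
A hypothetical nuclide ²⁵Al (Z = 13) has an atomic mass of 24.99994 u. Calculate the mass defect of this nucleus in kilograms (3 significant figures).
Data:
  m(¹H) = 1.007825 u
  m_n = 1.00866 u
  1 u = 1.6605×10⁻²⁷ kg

With 13 protons and 12 neutrons (A = 25):
Total constituent mass: 13 × 1.007825 + 12 × 1.00866 = 25.205645 u
Mass defect Δm = 25.205645 − 24.99994 = 0.205705 u
In SI units: 0.205705 u × 1.6605×10⁻²⁷ kg/u = 3.4157e-28 kg

3.42e-28 kg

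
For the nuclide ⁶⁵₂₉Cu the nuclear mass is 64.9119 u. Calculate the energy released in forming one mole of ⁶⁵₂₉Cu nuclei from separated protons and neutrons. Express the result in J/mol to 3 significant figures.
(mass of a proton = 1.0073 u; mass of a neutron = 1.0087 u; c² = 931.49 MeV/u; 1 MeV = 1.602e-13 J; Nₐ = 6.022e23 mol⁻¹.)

5.51e+13 J/mol

With 29 protons and 36 neutrons (A = 65):
Σm = 29·m_p + 36·m_n = 29.2117 + 36.3132 = 65.5249 u
Mass defect Δm = 65.5249 − 64.9119 = 0.6130 u
E_B = 0.6130 × 931.49 = 571.003 MeV
Per nucleus in joules: 571.003 MeV × 1.602e-13 J/MeV = 9.1475e-11 J
Per mole: 9.1475e-11 J × 6.022e23 mol⁻¹ = 5.5086e+13 J/mol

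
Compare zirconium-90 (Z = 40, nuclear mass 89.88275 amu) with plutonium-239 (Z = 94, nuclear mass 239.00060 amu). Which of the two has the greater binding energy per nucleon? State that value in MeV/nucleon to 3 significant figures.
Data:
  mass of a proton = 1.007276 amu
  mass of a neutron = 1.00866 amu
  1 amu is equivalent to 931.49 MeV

zirconium-90: Σm = 40(1.007276) + 50(1.00866) = 90.724040 amu; Δm = 0.841290 amu; E_B = 783.65 MeV; E_B/A = 8.707 MeV
plutonium-239: Σm = 94(1.007276) + 145(1.00866) = 240.939644 amu; Δm = 1.939044 amu; E_B = 1806.2 MeV; E_B/A = 7.557 MeV
zirconium-90 has the higher binding energy per nucleon, so it is the more tightly bound nucleus.

zirconium-90; 8.71 MeV/nucleon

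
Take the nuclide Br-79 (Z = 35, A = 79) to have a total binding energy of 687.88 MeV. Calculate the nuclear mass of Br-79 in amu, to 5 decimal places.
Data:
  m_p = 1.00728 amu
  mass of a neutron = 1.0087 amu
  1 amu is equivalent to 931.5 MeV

Mass defect = 687.88 MeV / (931.5 MeV/amu) = 0.7384648 amu
Constituent mass = 35(1.00728) + 44(1.0087) = 79.63760 amu
Nuclear mass = 79.63760 − 0.7384648 = 78.8991352 amu ≈ 78.89914 amu (to 5 decimal places)

78.89914 amu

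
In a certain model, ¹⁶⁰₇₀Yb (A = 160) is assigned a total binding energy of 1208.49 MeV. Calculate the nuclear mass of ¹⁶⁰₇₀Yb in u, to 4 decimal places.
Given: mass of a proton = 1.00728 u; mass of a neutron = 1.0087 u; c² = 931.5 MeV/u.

Mass defect = 1208.49 MeV / (931.5 MeV/u) = 1.297359 u
Constituent mass = 70(1.00728) + 90(1.0087) = 161.29260 u
Nuclear mass = 161.29260 − 1.297359 = 159.995241 u ≈ 159.9952 u (to 4 decimal places)

159.9952 u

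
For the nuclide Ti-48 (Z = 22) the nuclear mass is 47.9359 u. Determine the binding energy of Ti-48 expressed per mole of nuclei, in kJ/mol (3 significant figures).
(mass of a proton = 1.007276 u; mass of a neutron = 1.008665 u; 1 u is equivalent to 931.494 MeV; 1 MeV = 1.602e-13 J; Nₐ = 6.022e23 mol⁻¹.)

4.04e+10 kJ/mol

With 22 protons and 26 neutrons (A = 48):
Mass of separated nucleons = 22(1.007276) + 26(1.008665) = 22.160072 + 26.225290 = 48.385362 u
Δm = 48.385362 − 47.9359 = 0.449462 u
E_B = 0.449462 × 931.494 = 418.671 MeV
Per nucleus in joules: 418.671 MeV × 1.602e-13 J/MeV = 6.7071e-11 J
Per mole: 6.7071e-11 J × 6.022e23 mol⁻¹ = 4.0390e+13 J/mol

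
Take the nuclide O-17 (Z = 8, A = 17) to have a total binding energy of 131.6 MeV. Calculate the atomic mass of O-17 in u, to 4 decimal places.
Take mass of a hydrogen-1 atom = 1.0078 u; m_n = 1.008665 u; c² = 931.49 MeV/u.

16.9991 u

Mass defect = 131.6 MeV / (931.49 MeV/u) = 0.141279 u
Constituent mass = 8(1.0078) + 9(1.008665) = 17.140385 u
Atomic mass = 17.140385 − 0.141279 = 16.999106 u ≈ 16.9991 u (to 4 decimal places)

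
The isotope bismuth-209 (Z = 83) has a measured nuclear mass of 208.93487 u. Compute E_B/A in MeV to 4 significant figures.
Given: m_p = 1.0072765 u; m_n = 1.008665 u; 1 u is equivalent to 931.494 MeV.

Total constituent mass: 83 × 1.0072765 + 126 × 1.008665 = 210.6957395 u
The mass defect is 210.6957395 − 208.93487 = 1.7608695 u.
E_B = 1.7608695 × 931.494 = 1640.24 MeV
Dividing by A = 209 gives 7.848 MeV per nucleon.

7.848 MeV/nucleon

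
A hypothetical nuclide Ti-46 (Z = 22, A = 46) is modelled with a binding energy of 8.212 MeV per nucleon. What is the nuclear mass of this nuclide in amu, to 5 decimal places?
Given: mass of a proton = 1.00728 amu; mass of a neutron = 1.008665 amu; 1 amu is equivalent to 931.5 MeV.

45.96259 amu

Total binding energy = 46 × 8.212 = 377.752 MeV
Mass defect = 377.752 MeV / (931.5 MeV/amu) = 0.4055309 amu
Constituent mass = 22(1.00728) + 24(1.008665) = 46.368120 amu
Nuclear mass = 46.368120 − 0.4055309 = 45.9625891 amu ≈ 45.96259 amu (to 5 decimal places)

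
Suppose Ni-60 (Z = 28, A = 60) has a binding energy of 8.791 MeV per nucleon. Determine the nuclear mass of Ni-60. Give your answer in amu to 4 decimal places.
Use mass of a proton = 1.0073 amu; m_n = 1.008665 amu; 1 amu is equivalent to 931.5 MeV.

Total binding energy = 60 × 8.791 = 527.460 MeV
Mass defect = 527.460 MeV / (931.5 MeV/amu) = 0.566248 amu
Constituent mass = 28(1.0073) + 32(1.008665) = 60.481680 amu
Nuclear mass = 60.481680 − 0.566248 = 59.915432 amu ≈ 59.9154 amu (to 4 decimal places)

59.9154 amu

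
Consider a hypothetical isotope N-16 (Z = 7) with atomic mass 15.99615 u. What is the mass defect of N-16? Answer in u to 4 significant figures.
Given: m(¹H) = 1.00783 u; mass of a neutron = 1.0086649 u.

Total constituent mass: 7 × 1.00783 + 9 × 1.0086649 = 16.1327941 u
Δm = 16.1327941 − 15.99615 = 0.1366441 u

0.1366 u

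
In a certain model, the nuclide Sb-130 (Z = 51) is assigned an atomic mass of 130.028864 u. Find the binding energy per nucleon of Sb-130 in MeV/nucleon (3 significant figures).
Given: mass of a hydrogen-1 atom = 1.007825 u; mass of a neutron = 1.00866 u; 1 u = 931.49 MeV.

Mass of separated nucleons = 51(1.007825) + 79(1.00866) = 51.399075 + 79.68414 = 131.083215 u
Mass defect Δm = 131.083215 − 130.028864 = 1.054351 u
Converting to energy: 1.054351 u × 931.49 MeV/u = 982.117 MeV
Dividing by A = 130 gives 7.5547 MeV per nucleon.

7.55 MeV/nucleon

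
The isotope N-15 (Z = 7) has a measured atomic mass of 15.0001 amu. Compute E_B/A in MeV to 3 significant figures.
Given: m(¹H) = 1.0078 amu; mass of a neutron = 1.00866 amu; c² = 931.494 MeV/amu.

Mass of separated nucleons = 7(1.0078) + 8(1.00866) = 7.0546 + 8.06928 = 15.12388 amu
Δm = 15.12388 − 15.0001 = 0.12378 amu
Binding energy = Δm·c² = 0.12378 × 931.494 MeV/amu = 115.300 MeV
Dividing by A = 15 gives 7.687 MeV per nucleon.

7.69 MeV/nucleon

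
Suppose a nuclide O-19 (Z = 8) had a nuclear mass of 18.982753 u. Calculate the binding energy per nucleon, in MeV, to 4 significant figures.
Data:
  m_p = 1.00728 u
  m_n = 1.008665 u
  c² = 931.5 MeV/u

8.374 MeV/nucleon

Mass of separated nucleons = 8(1.00728) + 11(1.008665) = 8.05824 + 11.095315 = 19.153555 u
Mass defect Δm = 19.153555 − 18.982753 = 0.170802 u
Converting to energy: 0.170802 u × 931.5 MeV/u = 159.102 MeV
Per nucleon: 159.102 / 19 = 8.374 MeV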